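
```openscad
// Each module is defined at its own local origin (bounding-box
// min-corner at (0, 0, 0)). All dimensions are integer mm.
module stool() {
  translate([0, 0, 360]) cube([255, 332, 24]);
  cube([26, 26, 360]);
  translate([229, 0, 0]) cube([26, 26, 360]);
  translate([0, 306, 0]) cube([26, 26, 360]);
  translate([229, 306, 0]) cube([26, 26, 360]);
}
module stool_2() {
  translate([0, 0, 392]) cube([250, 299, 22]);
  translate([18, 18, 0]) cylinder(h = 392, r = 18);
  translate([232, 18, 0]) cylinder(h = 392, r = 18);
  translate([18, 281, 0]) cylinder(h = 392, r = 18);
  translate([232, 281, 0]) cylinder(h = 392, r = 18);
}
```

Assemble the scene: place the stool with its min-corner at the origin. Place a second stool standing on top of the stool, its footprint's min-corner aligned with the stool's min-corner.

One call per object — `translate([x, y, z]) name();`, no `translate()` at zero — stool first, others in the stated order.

stool();
translate([0, 0, 384]) stool_2();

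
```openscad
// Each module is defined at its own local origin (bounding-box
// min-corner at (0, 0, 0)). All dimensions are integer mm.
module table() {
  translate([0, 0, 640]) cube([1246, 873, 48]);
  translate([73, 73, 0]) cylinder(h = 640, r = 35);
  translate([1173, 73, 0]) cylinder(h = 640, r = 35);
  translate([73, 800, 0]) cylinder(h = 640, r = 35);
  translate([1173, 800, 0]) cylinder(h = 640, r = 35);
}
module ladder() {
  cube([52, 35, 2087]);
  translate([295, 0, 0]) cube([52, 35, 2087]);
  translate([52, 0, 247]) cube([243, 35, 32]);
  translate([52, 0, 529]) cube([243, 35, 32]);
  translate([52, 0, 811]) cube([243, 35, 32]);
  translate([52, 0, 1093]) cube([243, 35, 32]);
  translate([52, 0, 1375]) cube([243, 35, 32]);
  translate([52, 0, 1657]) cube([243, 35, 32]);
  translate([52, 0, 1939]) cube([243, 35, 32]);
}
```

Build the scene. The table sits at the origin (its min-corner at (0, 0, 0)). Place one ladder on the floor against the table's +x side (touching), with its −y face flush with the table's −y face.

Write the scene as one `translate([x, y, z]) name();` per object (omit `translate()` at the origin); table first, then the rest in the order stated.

table();
translate([1246, 0, 0]) ladder();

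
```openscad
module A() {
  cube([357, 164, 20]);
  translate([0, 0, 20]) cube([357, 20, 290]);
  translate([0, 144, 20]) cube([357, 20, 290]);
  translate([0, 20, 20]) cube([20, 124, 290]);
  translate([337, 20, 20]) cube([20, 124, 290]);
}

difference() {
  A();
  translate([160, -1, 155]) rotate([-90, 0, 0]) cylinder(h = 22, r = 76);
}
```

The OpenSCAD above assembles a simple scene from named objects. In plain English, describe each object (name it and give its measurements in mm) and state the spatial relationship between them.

A is an open storage box with external size 357×164×310 mm and wall thickness 20 mm (the base is also 20 mm thick). The base covers the whole footprint; the four walls stand on the base, with the y-facing walls full-width and the x-facing walls fitting between their inner faces.

The open box has a circular hole of radius 76 mm through its front wall, centred at (x = 160, z = 155).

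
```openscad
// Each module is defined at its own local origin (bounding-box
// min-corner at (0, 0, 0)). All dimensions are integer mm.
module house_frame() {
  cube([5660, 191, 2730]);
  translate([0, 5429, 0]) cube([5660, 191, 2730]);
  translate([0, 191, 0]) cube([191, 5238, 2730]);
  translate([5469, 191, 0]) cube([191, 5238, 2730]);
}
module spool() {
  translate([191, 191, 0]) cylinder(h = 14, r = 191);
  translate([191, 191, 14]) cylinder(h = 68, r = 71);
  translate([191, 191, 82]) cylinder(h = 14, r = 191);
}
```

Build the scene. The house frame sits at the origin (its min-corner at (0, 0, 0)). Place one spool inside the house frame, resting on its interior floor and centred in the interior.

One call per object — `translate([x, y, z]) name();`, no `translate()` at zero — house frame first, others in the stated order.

house_frame();
translate([2639, 2619, 0]) spool();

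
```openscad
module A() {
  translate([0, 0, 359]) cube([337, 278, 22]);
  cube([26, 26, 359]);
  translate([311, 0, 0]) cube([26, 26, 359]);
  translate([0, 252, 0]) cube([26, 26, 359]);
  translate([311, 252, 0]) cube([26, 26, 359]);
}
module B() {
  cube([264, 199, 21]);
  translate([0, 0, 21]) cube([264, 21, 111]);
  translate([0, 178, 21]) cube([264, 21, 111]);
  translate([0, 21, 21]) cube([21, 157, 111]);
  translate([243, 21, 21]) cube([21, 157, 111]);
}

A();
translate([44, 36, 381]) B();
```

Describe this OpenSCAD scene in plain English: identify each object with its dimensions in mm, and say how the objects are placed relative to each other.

A is a four-legged stool. The seat is a 337×278×22 mm slab whose top surface is at z = 381 mm; four square legs, each 26×26 mm in cross-section, run from the floor (z = 0) to the underside of the seat, each flush with a corner of the seat.

B is an open storage box with external size 264×199×132 mm and wall thickness 21 mm (the base is also 21 mm thick). The base covers the whole footprint; the four walls stand on the base, with the y-facing walls full-width and the x-facing walls fitting between their inner faces.

The open box is on top of the stool.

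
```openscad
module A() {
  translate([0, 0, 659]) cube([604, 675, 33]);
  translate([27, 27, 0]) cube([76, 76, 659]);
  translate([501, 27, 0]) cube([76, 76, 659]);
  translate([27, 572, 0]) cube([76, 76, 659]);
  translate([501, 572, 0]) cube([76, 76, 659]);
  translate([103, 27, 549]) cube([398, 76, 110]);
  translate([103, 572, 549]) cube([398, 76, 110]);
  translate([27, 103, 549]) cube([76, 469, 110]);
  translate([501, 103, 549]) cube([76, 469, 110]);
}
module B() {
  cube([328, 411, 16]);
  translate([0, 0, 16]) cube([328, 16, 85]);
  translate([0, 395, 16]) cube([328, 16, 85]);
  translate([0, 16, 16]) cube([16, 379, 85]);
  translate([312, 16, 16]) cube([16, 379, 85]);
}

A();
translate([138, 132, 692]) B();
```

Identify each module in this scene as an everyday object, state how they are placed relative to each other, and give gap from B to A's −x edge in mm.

The open box's min-x is at 138; the table's min-x is 0; gap = 138 mm.

A is a table. B is an open box. The open box is on top of the table, centred. The gap from the open box to the table's −x edge is 138 mm.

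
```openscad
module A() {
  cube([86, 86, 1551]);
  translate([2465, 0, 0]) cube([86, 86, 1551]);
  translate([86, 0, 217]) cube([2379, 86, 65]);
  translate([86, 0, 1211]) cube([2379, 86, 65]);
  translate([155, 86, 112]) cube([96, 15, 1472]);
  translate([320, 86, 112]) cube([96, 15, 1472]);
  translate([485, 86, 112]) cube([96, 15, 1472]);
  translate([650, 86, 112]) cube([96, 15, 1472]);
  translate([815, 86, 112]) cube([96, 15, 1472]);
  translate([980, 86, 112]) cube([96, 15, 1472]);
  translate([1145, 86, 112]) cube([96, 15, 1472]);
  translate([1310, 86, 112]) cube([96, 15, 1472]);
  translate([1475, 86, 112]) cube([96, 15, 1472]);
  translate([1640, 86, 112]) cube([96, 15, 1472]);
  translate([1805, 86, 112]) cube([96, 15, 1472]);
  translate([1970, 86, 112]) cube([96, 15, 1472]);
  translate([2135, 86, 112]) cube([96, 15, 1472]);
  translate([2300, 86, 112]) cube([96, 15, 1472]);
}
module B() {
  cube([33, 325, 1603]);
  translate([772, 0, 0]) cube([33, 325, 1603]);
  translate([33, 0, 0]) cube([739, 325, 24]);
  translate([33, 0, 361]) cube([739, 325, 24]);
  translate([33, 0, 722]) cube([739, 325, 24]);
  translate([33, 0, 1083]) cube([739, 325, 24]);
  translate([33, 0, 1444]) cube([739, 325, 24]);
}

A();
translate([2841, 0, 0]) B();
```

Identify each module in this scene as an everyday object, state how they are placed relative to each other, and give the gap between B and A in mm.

A is a fence section. B is a bookshelf. The bookshelf is on the floor beside the fence section on its +x side. The gap between the bookshelf and the fence section is 290 mm.

The bookshelf's nearest face is 290 mm from the fence section's +x face.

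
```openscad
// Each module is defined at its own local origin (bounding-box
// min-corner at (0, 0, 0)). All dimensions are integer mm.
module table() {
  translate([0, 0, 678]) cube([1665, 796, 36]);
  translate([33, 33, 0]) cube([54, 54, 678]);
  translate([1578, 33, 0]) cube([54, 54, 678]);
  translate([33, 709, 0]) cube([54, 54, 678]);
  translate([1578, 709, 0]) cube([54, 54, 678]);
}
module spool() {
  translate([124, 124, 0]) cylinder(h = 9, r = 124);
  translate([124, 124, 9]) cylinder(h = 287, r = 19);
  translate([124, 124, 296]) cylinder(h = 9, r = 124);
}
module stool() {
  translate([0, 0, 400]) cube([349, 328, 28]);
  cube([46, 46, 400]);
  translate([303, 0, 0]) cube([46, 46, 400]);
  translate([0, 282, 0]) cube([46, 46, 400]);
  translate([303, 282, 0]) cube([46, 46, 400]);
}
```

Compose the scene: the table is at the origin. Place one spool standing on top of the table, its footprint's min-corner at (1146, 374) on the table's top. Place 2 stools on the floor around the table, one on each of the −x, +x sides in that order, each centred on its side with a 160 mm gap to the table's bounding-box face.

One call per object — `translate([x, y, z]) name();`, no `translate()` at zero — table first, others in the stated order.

table();
translate([1146, 374, 714]) spool();
translate([-509, 234, 0]) stool();
translate([1825, 234, 0]) stool();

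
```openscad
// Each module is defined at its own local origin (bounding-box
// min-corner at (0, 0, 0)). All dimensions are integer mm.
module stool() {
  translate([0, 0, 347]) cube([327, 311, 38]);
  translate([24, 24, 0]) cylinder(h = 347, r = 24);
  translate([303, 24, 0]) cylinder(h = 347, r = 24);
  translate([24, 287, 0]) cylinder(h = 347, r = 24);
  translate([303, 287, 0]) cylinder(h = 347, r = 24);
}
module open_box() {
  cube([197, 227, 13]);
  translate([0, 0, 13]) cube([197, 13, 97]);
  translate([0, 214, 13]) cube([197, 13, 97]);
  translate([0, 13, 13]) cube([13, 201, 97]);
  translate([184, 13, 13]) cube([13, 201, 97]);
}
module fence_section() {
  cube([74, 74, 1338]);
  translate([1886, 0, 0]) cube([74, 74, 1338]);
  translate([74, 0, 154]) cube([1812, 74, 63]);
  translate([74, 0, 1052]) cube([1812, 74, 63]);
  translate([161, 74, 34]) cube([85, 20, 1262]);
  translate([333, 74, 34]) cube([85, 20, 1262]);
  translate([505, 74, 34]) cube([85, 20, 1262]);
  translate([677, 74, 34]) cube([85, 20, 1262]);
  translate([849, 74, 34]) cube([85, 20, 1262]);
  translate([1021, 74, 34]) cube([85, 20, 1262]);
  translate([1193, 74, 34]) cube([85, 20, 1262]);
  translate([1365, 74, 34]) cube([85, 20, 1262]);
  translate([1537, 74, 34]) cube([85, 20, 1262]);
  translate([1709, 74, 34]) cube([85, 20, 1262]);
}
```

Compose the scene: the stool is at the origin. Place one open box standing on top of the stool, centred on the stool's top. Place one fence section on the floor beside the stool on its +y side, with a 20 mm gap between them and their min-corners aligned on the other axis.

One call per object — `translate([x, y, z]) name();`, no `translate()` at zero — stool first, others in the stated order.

stool();
translate([65, 42, 385]) open_box();
translate([0, 331, 0]) fence_section();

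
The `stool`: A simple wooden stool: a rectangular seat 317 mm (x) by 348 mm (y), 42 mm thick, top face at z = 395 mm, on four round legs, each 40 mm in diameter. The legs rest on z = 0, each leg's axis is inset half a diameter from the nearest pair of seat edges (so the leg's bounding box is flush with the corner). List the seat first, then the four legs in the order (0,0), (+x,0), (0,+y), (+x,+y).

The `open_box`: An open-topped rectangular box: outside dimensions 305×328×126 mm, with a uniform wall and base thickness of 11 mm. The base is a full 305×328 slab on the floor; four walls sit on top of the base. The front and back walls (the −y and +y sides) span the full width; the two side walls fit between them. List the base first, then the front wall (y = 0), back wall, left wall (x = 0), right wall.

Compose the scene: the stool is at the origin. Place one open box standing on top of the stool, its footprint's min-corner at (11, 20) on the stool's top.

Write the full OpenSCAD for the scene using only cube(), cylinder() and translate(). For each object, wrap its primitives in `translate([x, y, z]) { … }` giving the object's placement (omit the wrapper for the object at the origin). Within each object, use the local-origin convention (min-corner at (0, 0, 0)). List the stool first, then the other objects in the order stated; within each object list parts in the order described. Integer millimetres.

translate([0, 0, 353]) cube([317, 348, 42]);
translate([20, 20, 0]) cylinder(h = 353, r = 20);
translate([297, 20, 0]) cylinder(h = 353, r = 20);
translate([20, 328, 0]) cylinder(h = 353, r = 20);
translate([297, 328, 0]) cylinder(h = 353, r = 20);
translate([11, 20, 395]) {
  cube([305, 328, 11]);
  translate([0, 0, 11]) cube([305, 11, 115]);
  translate([0, 317, 11]) cube([305, 11, 115]);
  translate([0, 11, 11]) cube([11, 306, 115]);
  translate([294, 11, 11]) cube([11, 306, 115]);
}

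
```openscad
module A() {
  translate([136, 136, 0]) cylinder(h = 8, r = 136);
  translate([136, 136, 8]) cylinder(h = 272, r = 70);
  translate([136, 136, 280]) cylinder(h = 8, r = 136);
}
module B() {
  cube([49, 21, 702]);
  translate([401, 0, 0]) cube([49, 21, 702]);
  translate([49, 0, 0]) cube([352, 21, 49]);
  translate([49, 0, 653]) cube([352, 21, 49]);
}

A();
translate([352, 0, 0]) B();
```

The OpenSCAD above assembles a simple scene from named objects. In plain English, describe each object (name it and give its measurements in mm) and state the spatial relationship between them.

A is a spool: two coaxial disc flanges of radius 136 mm and thickness 8 mm, joined by a core cylinder of radius 70 mm and height 272 mm. The lower flange rests on z = 0 and the three cylinders share a vertical axis.

B is a rectangular picture frame lying in the x–z plane (depth along y). The opening is 352 mm wide (x) by 604 mm tall (z), surrounded by a border 49 mm wide on all four sides. The frame is 21 mm deep and is made of two full-height vertical stiles with two horizontal rails fitted between them.

The picture frame is on the floor beside the spool on its +x side.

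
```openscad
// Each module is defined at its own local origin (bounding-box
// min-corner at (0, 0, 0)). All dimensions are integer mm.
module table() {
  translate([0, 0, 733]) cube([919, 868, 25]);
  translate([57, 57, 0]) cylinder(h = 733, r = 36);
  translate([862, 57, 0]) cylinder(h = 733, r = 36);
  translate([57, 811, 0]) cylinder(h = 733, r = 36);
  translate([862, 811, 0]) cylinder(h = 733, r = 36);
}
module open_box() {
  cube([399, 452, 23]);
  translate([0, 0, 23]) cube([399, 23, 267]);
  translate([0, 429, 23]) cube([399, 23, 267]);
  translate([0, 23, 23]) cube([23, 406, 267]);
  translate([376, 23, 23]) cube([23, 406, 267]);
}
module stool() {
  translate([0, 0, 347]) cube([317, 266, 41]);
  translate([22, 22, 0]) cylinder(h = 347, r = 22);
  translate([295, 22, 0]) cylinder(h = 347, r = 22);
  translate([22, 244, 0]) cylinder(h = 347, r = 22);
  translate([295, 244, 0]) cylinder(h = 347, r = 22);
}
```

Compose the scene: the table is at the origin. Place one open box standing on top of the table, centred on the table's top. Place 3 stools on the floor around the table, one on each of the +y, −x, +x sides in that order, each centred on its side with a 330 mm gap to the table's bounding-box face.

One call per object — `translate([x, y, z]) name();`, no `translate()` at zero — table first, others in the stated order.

table();
translate([260, 208, 758]) open_box();
translate([301, 1198, 0]) stool();
translate([-647, 301, 0]) stool();
translate([1249, 301, 0]) stool();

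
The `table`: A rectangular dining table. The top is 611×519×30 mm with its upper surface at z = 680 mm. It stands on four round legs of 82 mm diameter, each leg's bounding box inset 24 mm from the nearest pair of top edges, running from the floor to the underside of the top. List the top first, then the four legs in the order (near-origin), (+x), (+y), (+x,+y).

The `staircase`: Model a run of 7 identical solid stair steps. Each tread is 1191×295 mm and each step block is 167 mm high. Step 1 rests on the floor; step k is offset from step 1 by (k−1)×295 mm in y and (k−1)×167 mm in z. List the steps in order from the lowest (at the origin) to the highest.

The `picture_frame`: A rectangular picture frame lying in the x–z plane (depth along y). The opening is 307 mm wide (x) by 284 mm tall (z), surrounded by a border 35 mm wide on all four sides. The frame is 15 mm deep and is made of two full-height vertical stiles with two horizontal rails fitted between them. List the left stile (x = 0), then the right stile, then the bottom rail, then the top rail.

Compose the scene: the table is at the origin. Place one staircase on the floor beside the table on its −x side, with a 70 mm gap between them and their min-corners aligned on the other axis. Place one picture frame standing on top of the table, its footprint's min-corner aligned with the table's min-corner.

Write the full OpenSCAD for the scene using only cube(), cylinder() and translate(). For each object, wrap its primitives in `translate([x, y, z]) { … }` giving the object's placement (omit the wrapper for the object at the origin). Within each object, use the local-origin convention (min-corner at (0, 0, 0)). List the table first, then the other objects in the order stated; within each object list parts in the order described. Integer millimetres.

translate([0, 0, 650]) cube([611, 519, 30]);
translate([65, 65, 0]) cylinder(h = 650, r = 41);
translate([546, 65, 0]) cylinder(h = 650, r = 41);
translate([65, 454, 0]) cylinder(h = 650, r = 41);
translate([546, 454, 0]) cylinder(h = 650, r = 41);
translate([-1261, 0, 0]) {
  cube([1191, 295, 167]);
  translate([0, 295, 167]) cube([1191, 295, 167]);
  translate([0, 590, 334]) cube([1191, 295, 167]);
  translate([0, 885, 501]) cube([1191, 295, 167]);
  translate([0, 1180, 668]) cube([1191, 295, 167]);
  translate([0, 1475, 835]) cube([1191, 295, 167]);
  translate([0, 1770, 1002]) cube([1191, 295, 167]);
}
translate([0, 0, 680]) {
  cube([35, 15, 354]);
  translate([342, 0, 0]) cube([35, 15, 354]);
  translate([35, 0, 0]) cube([307, 15, 35]);
  translate([35, 0, 319]) cube([307, 15, 35]);
}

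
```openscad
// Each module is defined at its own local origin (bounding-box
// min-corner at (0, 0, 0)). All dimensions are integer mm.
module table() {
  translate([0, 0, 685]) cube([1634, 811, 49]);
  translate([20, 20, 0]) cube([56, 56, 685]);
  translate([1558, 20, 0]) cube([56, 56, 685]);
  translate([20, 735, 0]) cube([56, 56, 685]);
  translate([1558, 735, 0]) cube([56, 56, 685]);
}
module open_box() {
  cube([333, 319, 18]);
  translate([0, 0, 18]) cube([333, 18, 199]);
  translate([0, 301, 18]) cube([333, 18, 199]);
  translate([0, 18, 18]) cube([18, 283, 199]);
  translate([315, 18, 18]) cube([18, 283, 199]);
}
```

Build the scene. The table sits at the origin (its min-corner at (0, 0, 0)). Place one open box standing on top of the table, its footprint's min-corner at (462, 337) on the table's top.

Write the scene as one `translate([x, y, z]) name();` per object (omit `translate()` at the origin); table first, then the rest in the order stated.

table();
translate([462, 337, 734]) open_box();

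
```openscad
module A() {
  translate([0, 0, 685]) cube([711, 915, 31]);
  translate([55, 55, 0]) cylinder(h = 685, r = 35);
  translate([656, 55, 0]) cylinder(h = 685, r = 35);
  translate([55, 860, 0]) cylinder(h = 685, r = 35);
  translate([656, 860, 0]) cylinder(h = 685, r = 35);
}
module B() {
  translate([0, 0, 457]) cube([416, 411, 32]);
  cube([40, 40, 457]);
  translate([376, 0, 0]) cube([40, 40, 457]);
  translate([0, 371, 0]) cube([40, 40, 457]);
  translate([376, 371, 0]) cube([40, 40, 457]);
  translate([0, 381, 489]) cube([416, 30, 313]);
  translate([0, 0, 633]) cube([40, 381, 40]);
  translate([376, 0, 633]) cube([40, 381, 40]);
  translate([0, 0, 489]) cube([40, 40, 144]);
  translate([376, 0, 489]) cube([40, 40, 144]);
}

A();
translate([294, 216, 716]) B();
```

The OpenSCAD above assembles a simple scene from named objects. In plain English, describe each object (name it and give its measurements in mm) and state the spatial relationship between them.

A is a table: top 711 mm (x) × 915 mm (y), 31 mm thick, upper face at z = 716 mm, on four round legs of 70 mm diameter, each leg's bounding box inset 20 mm from the nearest pair of top edges, running from z = 0 to the bottom of the top.

B is a chair. The seat is a 416×411×32 mm slab with its top at z = 489 mm, on four 40×40 mm corner legs (flush with the seat edges, standing on z = 0). A flat backrest 30 mm thick, 313 mm tall, spans the full seat width and rises from the seat top along its +y edge, rear face flush with the rear of the seat. Two armrests of 40×40 mm section run along each side from the seat's front edge to the front of the backrest, top faces 184 mm above the seat top and outer faces flush with the seat's x-edges; a 40×40 mm post under the front of each armrest stands on the seat at the front corner.

The chair is on top of the table.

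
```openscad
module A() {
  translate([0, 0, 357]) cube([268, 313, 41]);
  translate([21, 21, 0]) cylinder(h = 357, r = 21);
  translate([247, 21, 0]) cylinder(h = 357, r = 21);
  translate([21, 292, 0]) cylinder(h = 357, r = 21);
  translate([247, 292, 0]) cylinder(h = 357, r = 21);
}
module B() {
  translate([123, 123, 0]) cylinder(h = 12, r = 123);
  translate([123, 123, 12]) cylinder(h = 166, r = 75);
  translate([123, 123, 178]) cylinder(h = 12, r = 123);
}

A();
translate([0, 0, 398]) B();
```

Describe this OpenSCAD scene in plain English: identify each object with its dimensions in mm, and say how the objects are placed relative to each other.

A is a four-legged stool. The seat is 268×313 mm, 41 mm thick, top at z = 398 mm. It stands on four round legs, each 42 mm in diameter, from z = 0 to the seat underside, each leg's axis is inset half a diameter from the nearest pair of seat edges (so the leg's bounding box is flush with the corner).

B is a spool: two coaxial disc flanges of radius 123 mm and thickness 12 mm, joined by a core cylinder of radius 75 mm and height 166 mm. The lower flange rests on z = 0 and the three cylinders share a vertical axis.

The spool is on top of the stool.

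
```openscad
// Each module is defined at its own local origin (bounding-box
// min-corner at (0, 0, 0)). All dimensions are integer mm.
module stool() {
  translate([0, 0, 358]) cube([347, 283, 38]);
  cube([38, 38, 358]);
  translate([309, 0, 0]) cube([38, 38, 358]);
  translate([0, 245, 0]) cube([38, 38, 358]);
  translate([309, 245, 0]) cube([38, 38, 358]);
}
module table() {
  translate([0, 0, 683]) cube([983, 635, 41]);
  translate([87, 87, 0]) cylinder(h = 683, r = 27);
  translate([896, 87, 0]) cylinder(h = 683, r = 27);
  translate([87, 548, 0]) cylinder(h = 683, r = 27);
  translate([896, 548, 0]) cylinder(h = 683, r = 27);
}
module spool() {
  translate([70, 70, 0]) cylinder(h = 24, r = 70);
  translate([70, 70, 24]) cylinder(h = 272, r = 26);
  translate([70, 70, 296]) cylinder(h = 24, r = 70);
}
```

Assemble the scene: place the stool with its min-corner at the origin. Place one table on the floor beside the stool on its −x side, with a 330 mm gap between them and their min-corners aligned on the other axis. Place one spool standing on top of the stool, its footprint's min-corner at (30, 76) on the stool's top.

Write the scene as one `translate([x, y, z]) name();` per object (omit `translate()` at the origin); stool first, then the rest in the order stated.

stool();
translate([-1313, 0, 0]) table();
translate([30, 76, 396]) spool();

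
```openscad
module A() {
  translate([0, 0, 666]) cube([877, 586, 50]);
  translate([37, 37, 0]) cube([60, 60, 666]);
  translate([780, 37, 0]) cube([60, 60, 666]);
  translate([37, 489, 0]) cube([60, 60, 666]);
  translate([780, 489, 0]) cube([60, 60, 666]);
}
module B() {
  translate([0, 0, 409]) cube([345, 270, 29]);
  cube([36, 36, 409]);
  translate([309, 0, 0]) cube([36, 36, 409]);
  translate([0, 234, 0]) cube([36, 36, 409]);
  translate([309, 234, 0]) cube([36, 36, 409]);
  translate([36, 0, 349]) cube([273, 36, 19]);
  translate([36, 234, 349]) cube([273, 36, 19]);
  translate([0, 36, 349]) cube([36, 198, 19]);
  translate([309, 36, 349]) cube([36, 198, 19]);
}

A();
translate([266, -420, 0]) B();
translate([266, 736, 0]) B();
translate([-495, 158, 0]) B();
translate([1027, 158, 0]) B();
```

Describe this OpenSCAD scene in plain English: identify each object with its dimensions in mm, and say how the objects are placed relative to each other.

A is a table: top 877 mm (x) × 586 mm (y), 50 mm thick, upper face at z = 716 mm, on four 60×60 mm square legs, each inset 37 mm from the nearest pair of top edges, running from z = 0 to the bottom of the top.

B is a four-legged stool. The seat is 345×270 mm, 29 mm thick, top at z = 438 mm. It stands on four square legs, each 36×36 mm in cross-section, from z = 0 to the seat underside, each flush with a corner of the seat. Four stretchers, 36 mm wide and 19 mm tall, connect adjacent legs with their undersides at z = 349 mm, each running between the inner faces of the legs it joins and aligned with the legs' outer faces on the other axis.

Four stools sit around the table at the −y, +y, −x, +x sides.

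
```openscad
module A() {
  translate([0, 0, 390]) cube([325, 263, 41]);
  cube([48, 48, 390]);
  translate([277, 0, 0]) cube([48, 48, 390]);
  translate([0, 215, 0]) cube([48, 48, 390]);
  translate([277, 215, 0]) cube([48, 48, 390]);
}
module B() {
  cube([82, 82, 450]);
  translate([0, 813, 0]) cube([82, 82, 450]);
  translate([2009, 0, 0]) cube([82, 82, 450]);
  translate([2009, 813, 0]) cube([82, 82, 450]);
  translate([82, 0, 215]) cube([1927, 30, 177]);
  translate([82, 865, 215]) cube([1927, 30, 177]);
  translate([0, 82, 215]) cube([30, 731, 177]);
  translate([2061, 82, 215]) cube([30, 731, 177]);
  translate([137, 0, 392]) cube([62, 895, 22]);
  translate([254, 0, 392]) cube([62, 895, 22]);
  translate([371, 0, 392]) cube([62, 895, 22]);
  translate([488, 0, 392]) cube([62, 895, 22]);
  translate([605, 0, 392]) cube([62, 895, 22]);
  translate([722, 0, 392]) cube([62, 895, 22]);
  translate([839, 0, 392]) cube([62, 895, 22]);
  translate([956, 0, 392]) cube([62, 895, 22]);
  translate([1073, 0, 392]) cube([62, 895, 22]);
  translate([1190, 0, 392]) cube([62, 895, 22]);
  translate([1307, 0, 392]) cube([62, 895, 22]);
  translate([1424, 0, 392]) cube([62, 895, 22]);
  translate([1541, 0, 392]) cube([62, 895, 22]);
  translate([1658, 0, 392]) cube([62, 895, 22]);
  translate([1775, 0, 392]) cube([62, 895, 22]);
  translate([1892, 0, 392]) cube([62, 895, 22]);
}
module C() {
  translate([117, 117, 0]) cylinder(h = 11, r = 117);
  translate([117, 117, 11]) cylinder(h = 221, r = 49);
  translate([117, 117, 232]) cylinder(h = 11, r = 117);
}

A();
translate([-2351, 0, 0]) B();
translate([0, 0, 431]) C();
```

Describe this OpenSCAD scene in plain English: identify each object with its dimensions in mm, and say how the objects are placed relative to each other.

A is a four-legged stool. The seat is 325×263 mm, 41 mm thick, top at z = 431 mm. It stands on four square legs, each 48×48 mm in cross-section, from z = 0 to the seat underside, each flush with a corner of the seat.

B is a bed frame 2091 mm long (x) by 895 mm wide (y). Four 82×82 mm corner posts, 450 mm tall, at the corners of the footprint. Four rails of 30 mm thickness and 177 mm height run between adjacent posts with their undersides at z = 215 mm, their outer faces flush with the outside of the frame (the two x-running rails run between the posts' inner faces; the two y-running rails run between the posts' inner faces). 16 slats, each 62 mm wide (x) and 22 mm thick, lie across the top of the two x-running rails, running the full 895 mm width of the frame in y; the slats are evenly spaced along x between the inner faces of the end posts with equal gaps (rounded down to the nearest mm) at the −x end and between each pair — any rounding remainder accumulates at the +x end.

C is a spool: two coaxial disc flanges of radius 117 mm and thickness 11 mm, joined by a core cylinder of radius 49 mm and height 221 mm. The lower flange rests on z = 0 and the three cylinders share a vertical axis.

The bed frame is on the floor beside the stool on its −x side. The spool is on top of the stool.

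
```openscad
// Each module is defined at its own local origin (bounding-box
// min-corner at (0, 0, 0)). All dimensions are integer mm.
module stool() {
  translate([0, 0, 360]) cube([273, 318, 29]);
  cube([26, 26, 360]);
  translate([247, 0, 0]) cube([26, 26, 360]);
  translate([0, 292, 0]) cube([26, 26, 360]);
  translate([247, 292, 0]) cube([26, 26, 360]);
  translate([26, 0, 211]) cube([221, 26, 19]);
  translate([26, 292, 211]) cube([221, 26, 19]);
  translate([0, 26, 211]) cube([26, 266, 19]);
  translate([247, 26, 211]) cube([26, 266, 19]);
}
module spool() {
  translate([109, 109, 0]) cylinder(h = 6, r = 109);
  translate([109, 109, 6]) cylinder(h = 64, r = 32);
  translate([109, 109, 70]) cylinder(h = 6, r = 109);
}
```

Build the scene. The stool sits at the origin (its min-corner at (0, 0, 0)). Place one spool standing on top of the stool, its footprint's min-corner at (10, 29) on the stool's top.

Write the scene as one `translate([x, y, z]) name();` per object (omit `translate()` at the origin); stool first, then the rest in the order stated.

stool();
translate([10, 29, 389]) spool();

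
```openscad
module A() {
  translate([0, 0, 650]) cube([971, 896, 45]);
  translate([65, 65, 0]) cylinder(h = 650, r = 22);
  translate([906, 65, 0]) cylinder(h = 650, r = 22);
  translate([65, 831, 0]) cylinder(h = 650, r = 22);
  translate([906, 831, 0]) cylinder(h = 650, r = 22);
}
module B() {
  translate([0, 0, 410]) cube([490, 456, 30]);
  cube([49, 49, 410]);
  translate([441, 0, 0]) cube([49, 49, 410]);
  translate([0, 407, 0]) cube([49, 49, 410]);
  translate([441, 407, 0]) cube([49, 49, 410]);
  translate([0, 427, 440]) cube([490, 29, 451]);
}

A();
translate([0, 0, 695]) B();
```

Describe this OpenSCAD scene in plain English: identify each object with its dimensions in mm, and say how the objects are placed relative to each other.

A is a table with a 971×896 mm rectangular top, 45 mm thick, top surface at z = 695 mm, supported by four round legs of 44 mm diameter, each leg's bounding box inset 43 mm from the nearest pair of top edges, running from the floor.

B is a chair. The seat is a 490×456×30 mm slab with its top at z = 440 mm, on four 49×49 mm corner legs (flush with the seat edges, standing on z = 0). A flat backrest 29 mm thick, 451 mm tall, spans the full seat width and rises from the seat top along its +y edge, rear face flush with the rear of the seat.

The chair is on top of the table.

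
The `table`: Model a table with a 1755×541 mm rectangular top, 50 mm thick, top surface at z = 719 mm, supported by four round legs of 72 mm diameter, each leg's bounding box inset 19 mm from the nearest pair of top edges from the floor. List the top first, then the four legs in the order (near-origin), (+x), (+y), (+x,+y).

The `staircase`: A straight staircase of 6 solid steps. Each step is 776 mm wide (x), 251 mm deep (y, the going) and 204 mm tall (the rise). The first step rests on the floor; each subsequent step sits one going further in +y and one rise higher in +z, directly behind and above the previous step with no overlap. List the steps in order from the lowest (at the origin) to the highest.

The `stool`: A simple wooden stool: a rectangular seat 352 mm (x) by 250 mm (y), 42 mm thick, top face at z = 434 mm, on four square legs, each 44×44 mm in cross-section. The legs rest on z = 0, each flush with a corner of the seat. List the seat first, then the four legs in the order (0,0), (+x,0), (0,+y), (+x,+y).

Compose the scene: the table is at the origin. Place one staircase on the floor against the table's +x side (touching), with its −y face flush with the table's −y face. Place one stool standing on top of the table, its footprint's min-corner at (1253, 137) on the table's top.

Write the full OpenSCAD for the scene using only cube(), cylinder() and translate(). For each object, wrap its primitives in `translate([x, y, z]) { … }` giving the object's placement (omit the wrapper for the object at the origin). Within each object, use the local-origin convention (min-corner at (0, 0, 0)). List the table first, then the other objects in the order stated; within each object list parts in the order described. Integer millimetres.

translate([0, 0, 669]) cube([1755, 541, 50]);
translate([55, 55, 0]) cylinder(h = 669, r = 36);
translate([1700, 55, 0]) cylinder(h = 669, r = 36);
translate([55, 486, 0]) cylinder(h = 669, r = 36);
translate([1700, 486, 0]) cylinder(h = 669, r = 36);
translate([1755, 0, 0]) {
  cube([776, 251, 204]);
  translate([0, 251, 204]) cube([776, 251, 204]);
  translate([0, 502, 408]) cube([776, 251, 204]);
  translate([0, 753, 612]) cube([776, 251, 204]);
  translate([0, 1004, 816]) cube([776, 251, 204]);
  translate([0, 1255, 1020]) cube([776, 251, 204]);
}
translate([1253, 137, 719]) {
  translate([0, 0, 392]) cube([352, 250, 42]);
  cube([44, 44, 392]);
  translate([308, 0, 0]) cube([44, 44, 392]);
  translate([0, 206, 0]) cube([44, 44, 392]);
  translate([308, 206, 0]) cube([44, 44, 392]);
}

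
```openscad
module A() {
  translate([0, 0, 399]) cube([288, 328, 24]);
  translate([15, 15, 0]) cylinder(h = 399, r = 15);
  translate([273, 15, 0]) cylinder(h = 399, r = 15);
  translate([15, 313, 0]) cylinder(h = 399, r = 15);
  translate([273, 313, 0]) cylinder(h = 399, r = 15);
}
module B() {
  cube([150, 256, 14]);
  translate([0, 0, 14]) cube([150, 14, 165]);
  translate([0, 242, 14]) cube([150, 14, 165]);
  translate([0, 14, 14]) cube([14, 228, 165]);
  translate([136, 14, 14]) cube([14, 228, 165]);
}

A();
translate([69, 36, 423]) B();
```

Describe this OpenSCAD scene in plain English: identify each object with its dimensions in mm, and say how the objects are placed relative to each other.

A is a simple wooden stool: a rectangular seat 288 mm (x) by 328 mm (y), 24 mm thick, top face at z = 423 mm, on four round legs, each 30 mm in diameter. The legs rest on z = 0, each leg's axis is inset half a diameter from the nearest pair of seat edges (so the leg's bounding box is flush with the corner).

B is an open storage box with external size 150×256×179 mm and wall thickness 14 mm (the base is also 14 mm thick). The base covers the whole footprint; the four walls stand on the base, with the y-facing walls full-width and the x-facing walls fitting between their inner faces.

The open box is on top of the stool, centred.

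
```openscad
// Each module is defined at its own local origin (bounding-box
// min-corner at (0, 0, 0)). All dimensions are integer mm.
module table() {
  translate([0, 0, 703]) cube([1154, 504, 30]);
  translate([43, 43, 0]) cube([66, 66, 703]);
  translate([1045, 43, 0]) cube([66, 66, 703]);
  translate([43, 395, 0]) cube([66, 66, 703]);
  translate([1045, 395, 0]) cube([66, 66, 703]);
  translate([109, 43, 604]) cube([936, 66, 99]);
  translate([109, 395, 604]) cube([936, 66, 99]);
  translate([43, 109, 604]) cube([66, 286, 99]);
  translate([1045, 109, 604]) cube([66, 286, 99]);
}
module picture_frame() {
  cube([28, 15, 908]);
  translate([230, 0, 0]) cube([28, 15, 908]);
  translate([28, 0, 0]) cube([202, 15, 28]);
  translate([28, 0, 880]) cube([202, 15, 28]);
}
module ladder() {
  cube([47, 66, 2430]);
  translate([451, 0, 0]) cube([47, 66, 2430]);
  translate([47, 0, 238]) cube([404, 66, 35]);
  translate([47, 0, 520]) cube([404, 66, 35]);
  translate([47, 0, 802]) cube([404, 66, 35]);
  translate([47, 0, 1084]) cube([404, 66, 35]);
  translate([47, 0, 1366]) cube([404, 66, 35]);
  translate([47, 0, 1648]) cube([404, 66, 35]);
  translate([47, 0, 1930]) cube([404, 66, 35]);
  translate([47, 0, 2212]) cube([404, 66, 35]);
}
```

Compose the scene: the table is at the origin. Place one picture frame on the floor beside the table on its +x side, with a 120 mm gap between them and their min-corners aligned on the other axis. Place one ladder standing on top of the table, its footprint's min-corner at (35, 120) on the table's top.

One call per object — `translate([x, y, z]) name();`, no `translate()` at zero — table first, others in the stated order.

table();
translate([1274, 0, 0]) picture_frame();
translate([35, 120, 733]) ladder();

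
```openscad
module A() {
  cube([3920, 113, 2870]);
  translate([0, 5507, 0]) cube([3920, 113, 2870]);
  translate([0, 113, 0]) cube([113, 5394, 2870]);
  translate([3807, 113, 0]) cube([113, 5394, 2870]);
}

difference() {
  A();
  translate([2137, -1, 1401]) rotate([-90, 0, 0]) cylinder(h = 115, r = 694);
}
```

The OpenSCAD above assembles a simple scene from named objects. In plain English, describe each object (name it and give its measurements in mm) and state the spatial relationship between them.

A is a box-shaped house frame (walls only): outside footprint 3920×5620 mm, wall height 2870 mm, wall thickness 113 mm. The two y-facing walls run the full x-width; the two x-facing walls fit between the inner faces of the y-facing walls.

The house frame has a circular hole of radius 694 mm through its front wall, centred at (x = 2137, z = 1401).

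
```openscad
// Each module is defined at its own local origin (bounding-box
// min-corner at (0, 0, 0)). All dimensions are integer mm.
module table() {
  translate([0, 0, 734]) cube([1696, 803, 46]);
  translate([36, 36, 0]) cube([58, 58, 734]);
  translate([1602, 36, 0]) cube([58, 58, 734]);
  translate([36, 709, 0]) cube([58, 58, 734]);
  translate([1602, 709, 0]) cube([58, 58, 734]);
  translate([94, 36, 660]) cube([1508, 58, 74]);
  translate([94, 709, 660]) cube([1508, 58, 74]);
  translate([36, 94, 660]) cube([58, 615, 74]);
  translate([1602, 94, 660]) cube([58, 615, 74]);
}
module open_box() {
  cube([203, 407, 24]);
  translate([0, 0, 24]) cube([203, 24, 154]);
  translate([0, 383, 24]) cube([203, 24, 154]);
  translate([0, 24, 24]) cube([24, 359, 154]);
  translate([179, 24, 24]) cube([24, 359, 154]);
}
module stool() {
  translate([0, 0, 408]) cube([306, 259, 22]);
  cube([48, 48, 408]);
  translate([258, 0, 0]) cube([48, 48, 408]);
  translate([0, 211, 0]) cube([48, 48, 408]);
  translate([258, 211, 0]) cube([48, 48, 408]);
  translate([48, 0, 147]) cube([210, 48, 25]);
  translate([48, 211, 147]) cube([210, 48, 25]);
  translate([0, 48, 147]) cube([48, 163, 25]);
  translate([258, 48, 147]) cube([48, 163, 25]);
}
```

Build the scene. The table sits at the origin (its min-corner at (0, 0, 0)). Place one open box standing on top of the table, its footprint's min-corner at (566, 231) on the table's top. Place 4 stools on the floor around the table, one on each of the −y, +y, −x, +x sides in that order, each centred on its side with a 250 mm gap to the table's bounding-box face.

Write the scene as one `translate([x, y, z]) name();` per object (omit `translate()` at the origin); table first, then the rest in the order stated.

table();
translate([566, 231, 780]) open_box();
translate([695, -509, 0]) stool();
translate([695, 1053, 0]) stool();
translate([-556, 272, 0]) stool();
translate([1946, 272, 0]) stool();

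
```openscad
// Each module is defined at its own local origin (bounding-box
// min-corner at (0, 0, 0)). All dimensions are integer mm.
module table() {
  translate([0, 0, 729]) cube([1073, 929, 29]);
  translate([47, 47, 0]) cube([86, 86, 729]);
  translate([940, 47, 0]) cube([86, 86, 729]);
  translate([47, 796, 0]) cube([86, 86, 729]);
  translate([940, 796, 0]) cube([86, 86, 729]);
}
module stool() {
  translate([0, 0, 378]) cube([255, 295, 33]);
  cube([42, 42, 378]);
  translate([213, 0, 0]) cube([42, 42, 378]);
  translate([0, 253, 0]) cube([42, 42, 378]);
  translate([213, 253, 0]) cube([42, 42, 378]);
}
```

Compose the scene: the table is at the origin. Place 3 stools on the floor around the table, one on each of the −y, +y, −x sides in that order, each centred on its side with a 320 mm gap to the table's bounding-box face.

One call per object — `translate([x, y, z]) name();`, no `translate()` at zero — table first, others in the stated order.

table();
translate([409, -615, 0]) stool();
translate([409, 1249, 0]) stool();
translate([-575, 317, 0]) stool();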